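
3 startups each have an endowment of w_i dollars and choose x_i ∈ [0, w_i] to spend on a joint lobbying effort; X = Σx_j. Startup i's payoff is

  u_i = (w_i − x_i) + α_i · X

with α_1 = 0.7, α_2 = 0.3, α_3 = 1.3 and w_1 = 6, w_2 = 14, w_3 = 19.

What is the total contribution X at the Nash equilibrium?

∂u_i/∂x_i = α_i − 1, so startup i contributes w_i if α_i > 1, else 0.
α_i > 1 for i ∈ {3}; NE contributions (0, 0, 19), X = 19.

19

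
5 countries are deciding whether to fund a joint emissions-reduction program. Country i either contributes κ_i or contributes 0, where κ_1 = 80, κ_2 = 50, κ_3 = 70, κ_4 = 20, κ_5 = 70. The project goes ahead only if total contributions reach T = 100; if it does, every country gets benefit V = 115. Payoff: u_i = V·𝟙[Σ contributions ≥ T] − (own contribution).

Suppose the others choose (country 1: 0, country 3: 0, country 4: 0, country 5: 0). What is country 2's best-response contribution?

0

Others' total = 0. Even contributing 50 gives 50 < 100: no benefit either way.
Best response: 0.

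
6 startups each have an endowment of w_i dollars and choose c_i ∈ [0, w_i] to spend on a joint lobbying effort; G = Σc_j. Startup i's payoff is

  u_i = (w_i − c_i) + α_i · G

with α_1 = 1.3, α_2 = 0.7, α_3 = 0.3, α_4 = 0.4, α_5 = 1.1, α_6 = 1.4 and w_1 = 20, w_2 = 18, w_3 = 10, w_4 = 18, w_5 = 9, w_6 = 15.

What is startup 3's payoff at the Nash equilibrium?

23.2

∂u_i/∂c_i = α_i − 1, so startup i contributes w_i if α_i > 1, else 0.
α_i > 1 for i ∈ {1, 5, 6}; NE contributions (20, 0, 0, 0, 9, 15), G = 44.
u_3 = (10 − 0) + 0.3·44 = 23.2.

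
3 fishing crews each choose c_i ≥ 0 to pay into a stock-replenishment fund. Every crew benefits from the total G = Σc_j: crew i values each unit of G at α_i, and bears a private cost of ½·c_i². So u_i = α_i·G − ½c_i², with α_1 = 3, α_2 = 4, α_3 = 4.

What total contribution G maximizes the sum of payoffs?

33

Planner FOC: ∂(Σu_j)/∂c_i = (Σα_j) − c_i = 0, so c_i^SO = Σα_j = 11 for every i; G^SO = 33.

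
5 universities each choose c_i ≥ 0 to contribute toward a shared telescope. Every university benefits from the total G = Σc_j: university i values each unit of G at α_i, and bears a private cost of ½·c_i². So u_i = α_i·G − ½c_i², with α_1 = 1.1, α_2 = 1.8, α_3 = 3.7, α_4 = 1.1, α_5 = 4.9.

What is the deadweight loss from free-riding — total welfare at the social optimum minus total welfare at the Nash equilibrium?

259.82

University i's FOC: ∂u_i/∂c_i = α_i − c_i = 0, so c_i* = α_i.
NE contributions = (1.1, 1.8, 3.7, 1.1, 4.9); G = 12.6.
W^NE = (Σα)·G − ½Σα_i² = 12.6² − ½·43.36 = 137.08.
Planner sets c_i = Σα_j = 12.6 for every i, so G^SO = 5·12.6 = 63.
W^SO = (Σα)·G^SO − ½·5·(Σα)² = (5/2)·12.6² = 396.9.
Deadweight loss = W^SO − W^NE = 259.82.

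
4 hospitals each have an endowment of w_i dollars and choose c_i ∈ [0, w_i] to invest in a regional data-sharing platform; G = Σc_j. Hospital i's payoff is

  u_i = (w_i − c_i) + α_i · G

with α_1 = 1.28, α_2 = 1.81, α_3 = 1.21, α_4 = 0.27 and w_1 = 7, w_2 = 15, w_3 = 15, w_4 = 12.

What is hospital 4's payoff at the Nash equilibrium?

∂u_i/∂c_i = α_i − 1, so hospital i contributes w_i if α_i > 1, else 0.
α_i > 1 for i ∈ {1, 2, 3}; NE contributions (7, 15, 15, 0), G = 37.
u_4 = (12 − 0) + 0.27·37 = 21.99.

21.99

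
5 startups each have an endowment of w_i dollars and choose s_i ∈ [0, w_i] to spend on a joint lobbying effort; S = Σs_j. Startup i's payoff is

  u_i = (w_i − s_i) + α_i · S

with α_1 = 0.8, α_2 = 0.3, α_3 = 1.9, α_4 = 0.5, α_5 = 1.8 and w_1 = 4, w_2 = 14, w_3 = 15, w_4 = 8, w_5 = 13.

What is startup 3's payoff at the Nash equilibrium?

∂u_i/∂s_i = α_i − 1, so startup i contributes w_i if α_i > 1, else 0.
α_i > 1 for i ∈ {3, 5}; NE contributions (0, 0, 15, 0, 13), S = 28.
u_3 = (15 − 15) + 1.9·28 = 53.2.

53.2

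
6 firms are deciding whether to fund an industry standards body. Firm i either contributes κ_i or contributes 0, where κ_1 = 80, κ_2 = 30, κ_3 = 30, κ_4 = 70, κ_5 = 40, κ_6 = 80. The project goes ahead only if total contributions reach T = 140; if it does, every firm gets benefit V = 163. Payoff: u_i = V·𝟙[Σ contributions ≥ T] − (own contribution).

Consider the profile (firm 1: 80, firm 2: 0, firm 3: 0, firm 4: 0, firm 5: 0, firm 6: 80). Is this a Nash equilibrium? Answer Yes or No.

Total = 160 ≥ 140: provided.
Firm 1 (pledges 80, payoff 83): dropping to 0 → total 80, payoff 0. No gain.
Firm 2 (pledges 0, payoff 163): pledging 30 → total 190, payoff 133. No gain.
Firm 3 (pledges 0, payoff 163): pledging 30 → total 190, payoff 133. No gain.
Firm 4 (pledges 0, payoff 163): pledging 70 → total 230, payoff 93. No gain.
Firm 5 (pledges 0, payoff 163): pledging 40 → total 200, payoff 123. No gain.
Firm 6 (pledges 80, payoff 83): dropping to 0 → total 80, payoff 0. No gain.

Yes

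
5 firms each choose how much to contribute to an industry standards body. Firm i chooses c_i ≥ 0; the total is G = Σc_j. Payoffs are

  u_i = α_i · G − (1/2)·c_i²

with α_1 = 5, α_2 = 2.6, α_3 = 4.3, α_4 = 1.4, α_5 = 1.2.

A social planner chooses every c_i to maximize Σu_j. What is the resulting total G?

72.5

Planner FOC: ∂(Σu_j)/∂c_i = (Σα_j) − c_i = 0, so c_i^SO = Σα_j = 14.5 for every i; G^SO = 72.5.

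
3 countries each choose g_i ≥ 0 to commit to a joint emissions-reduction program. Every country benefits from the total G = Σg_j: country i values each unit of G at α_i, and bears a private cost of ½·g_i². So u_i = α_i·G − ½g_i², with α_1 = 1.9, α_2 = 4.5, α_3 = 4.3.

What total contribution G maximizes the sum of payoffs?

Planner FOC: ∂(Σu_j)/∂g_i = (Σα_j) − g_i = 0, so g_i^SO = Σα_j = 10.7 for every i; G^SO = 32.1.

32.1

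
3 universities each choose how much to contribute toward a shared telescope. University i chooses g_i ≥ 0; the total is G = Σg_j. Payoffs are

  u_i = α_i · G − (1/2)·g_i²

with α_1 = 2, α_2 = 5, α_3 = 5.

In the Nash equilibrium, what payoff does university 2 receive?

47.5

University i's FOC: ∂u_i/∂g_i = α_i − g_i = 0, so g_i* = α_i.
NE contributions = (2, 5, 5); G = 12.
u_2 = α_2·G − ½·(g_2)² = 5·12 − ½·5² = 47.5.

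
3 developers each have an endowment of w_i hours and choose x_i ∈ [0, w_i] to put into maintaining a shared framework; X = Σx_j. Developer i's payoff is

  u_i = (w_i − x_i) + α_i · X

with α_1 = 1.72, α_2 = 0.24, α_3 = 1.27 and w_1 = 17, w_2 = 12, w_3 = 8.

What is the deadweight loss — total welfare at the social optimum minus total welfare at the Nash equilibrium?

∂u_i/∂x_i = α_i − 1, so developer i contributes w_i if α_i > 1, else 0.
α_i > 1 for i ∈ {1, 3}; NE contributions (17, 0, 8), X = 25.
W^NE = Σw_i − X^NE + (Σα_i)·X^NE = 37 + 2.23·25 = 92.75.
Planner: ∂(Σu_j)/∂x_i = Σα_j − 1 = 2.23 > 0, so everyone contributes w_i; X^SO = 37, W^SO = 37 + 2.23·37 = 119.51.
Deadweight loss = 26.76.

26.76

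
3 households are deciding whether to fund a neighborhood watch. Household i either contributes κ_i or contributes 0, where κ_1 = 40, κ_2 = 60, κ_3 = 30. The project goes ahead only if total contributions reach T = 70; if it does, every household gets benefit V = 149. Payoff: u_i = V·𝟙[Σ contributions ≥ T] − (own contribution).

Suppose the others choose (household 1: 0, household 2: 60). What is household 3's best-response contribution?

Others' total = 60. Contributing 30 brings total to 90 ≥ 70: gain V − κ_3 = 119.
Best response: 30.

30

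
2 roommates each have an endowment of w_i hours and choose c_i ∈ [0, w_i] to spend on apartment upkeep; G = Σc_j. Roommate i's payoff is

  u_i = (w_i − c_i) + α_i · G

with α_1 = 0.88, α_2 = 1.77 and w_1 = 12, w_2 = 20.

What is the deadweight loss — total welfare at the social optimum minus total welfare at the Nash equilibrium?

∂u_i/∂c_i = α_i − 1, so roommate i contributes w_i if α_i > 1, else 0.
α_i > 1 for i ∈ {2}; NE contributions (0, 20), G = 20.
W^NE = Σw_i − G^NE + (Σα_i)·G^NE = 32 + 1.65·20 = 65.
Planner: ∂(Σu_j)/∂c_i = Σα_j − 1 = 1.65 > 0, so everyone contributes w_i; G^SO = 32, W^SO = 32 + 1.65·32 = 84.8.
Deadweight loss = 19.8.

19.8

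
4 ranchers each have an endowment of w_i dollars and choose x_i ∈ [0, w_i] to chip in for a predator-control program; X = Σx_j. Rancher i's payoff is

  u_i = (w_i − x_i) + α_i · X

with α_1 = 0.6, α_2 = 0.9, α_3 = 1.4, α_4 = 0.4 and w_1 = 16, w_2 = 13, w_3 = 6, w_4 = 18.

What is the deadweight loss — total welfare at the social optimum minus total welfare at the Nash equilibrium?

108.1

∂u_i/∂x_i = α_i − 1, so rancher i contributes w_i if α_i > 1, else 0.
α_i > 1 for i ∈ {3}; NE contributions (0, 0, 6, 0), X = 6.
W^NE = Σw_i − X^NE + (Σα_i)·X^NE = 53 + 2.3·6 = 66.8.
Planner: ∂(Σu_j)/∂x_i = Σα_j − 1 = 2.3 > 0, so everyone contributes w_i; X^SO = 53, W^SO = 53 + 2.3·53 = 174.9.
Deadweight loss = 108.1.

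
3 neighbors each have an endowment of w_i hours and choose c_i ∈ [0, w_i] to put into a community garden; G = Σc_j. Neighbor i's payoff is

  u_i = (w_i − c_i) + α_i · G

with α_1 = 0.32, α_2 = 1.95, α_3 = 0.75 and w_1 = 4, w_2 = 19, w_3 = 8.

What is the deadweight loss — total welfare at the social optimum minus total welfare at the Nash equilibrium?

∂u_i/∂c_i = α_i − 1, so neighbor i contributes w_i if α_i > 1, else 0.
α_i > 1 for i ∈ {2}; NE contributions (0, 19, 0), G = 19.
W^NE = Σw_i − G^NE + (Σα_i)·G^NE = 31 + 2.02·19 = 69.38.
Planner: ∂(Σu_j)/∂c_i = Σα_j − 1 = 2.02 > 0, so everyone contributes w_i; G^SO = 31, W^SO = 31 + 2.02·31 = 93.62.
Deadweight loss = 24.24.

24.24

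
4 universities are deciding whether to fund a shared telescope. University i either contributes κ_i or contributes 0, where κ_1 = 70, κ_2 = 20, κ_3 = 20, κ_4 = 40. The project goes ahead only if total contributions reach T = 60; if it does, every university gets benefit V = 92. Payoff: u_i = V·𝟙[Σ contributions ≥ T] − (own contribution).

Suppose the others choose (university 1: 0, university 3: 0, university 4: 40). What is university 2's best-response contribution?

Others' total = 40. Contributing 20 brings total to 60 ≥ 60: gain V − κ_2 = 72.
Best response: 20.

20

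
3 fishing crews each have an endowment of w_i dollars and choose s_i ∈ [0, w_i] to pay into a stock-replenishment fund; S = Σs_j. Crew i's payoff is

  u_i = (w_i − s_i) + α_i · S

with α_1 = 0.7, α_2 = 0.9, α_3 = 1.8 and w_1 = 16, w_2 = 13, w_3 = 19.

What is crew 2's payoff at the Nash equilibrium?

∂u_i/∂s_i = α_i − 1, so crew i contributes w_i if α_i > 1, else 0.
α_i > 1 for i ∈ {3}; NE contributions (0, 0, 19), S = 19.
u_2 = (13 − 0) + 0.9·19 = 30.1.

30.1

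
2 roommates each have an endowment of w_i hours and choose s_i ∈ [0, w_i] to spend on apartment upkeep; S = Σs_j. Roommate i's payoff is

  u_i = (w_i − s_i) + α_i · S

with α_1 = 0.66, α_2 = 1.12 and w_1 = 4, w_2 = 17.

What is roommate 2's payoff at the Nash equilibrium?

∂u_i/∂s_i = α_i − 1, so roommate i contributes w_i if α_i > 1, else 0.
α_i > 1 for i ∈ {2}; NE contributions (0, 17), S = 17.
u_2 = (17 − 17) + 1.12·17 = 19.04.

19.04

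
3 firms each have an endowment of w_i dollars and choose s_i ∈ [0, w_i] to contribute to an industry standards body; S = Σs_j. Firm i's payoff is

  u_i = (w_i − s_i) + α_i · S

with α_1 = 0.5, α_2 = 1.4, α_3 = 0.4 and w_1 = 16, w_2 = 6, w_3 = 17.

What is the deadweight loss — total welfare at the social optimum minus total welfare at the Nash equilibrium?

42.9

∂u_i/∂s_i = α_i − 1, so firm i contributes w_i if α_i > 1, else 0.
α_i > 1 for i ∈ {2}; NE contributions (0, 6, 0), S = 6.
W^NE = Σw_i − S^NE + (Σα_i)·S^NE = 39 + 1.3·6 = 46.8.
Planner: ∂(Σu_j)/∂s_i = Σα_j − 1 = 1.3 > 0, so everyone contributes w_i; S^SO = 39, W^SO = 39 + 1.3·39 = 89.7.
Deadweight loss = 42.9.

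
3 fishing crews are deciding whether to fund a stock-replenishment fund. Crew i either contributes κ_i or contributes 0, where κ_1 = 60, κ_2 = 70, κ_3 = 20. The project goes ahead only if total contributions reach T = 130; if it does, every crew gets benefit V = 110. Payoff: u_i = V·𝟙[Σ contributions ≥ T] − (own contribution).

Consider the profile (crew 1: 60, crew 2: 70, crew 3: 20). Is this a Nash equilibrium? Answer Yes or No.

No

Total = 150 ≥ 130: provided.
Crew 1 (pledges 60, payoff 50): dropping to 0 → total 90, payoff 0. No gain.
Crew 2 (pledges 70, payoff 40): dropping to 0 → total 80, payoff 0. No gain.
Crew 3 (pledges 20, payoff 90): dropping to 0 → total 130, payoff 110. Profitable deviation.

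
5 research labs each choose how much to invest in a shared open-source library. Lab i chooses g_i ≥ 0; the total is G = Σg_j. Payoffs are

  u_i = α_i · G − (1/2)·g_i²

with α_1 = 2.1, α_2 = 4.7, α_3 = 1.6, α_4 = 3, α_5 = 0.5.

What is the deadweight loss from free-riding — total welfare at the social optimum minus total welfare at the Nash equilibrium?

231.57

Lab i's FOC: ∂u_i/∂g_i = α_i − g_i = 0, so g_i* = α_i.
NE contributions = (2.1, 4.7, 1.6, 3, 0.5); G = 11.9.
W^NE = (Σα)·G − ½Σα_i² = 11.9² − ½·38.31 = 122.455.
Planner sets g_i = Σα_j = 11.9 for every i, so G^SO = 5·11.9 = 59.5.
W^SO = (Σα)·G^SO − ½·5·(Σα)² = (5/2)·11.9² = 354.025.
Deadweight loss = W^SO − W^NE = 231.57.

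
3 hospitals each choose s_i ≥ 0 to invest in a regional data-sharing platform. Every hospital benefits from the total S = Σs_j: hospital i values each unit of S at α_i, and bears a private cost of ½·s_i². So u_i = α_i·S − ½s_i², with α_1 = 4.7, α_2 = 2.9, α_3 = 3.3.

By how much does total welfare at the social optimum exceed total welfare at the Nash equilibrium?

80.1

Hospital i's FOC: ∂u_i/∂s_i = α_i − s_i = 0, so s_i* = α_i.
NE contributions = (4.7, 2.9, 3.3); S = 10.9.
W^NE = (Σα)·S − ½Σα_i² = 10.9² − ½·41.39 = 98.115.
Planner sets s_i = Σα_j = 10.9 for every i, so S^SO = 3·10.9 = 32.7.
W^SO = (Σα)·S^SO − ½·3·(Σα)² = (3/2)·10.9² = 178.215.
Deadweight loss = W^SO − W^NE = 80.1.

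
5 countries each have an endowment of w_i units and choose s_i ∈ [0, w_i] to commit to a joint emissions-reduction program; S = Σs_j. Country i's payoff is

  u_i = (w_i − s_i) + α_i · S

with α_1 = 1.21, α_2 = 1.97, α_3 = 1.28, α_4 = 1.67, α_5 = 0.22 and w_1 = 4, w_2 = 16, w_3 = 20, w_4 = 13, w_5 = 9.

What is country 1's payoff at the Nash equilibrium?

64.13

∂u_i/∂s_i = α_i − 1, so country i contributes w_i if α_i > 1, else 0.
α_i > 1 for i ∈ {1, 2, 3, 4}; NE contributions (4, 16, 20, 13, 0), S = 53.
u_1 = (4 − 4) + 1.21·53 = 64.13.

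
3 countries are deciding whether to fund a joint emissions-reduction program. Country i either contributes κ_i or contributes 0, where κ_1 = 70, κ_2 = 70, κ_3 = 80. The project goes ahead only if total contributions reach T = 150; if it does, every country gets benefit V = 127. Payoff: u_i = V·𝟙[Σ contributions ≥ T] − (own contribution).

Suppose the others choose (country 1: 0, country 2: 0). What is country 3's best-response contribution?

Others' total = 0. Even contributing 80 gives 80 < 150: no benefit either way.
Best response: 0.

0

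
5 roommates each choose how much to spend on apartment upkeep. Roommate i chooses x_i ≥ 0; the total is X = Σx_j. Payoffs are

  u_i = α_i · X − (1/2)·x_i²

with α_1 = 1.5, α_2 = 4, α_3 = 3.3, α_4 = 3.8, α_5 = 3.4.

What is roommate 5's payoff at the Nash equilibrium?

48.62

Roommate i's FOC: ∂u_i/∂x_i = α_i − x_i = 0, so x_i* = α_i.
NE contributions = (1.5, 4, 3.3, 3.8, 3.4); X = 16.
u_5 = α_5·X − ½·(x_5)² = 3.4·16 − ½·3.4² = 48.62.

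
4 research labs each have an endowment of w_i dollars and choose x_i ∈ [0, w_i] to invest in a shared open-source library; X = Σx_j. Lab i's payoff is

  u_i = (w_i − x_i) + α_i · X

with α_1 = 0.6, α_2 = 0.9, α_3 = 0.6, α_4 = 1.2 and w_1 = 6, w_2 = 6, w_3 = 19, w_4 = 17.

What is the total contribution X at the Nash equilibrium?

17

∂u_i/∂x_i = α_i − 1, so lab i contributes w_i if α_i > 1, else 0.
α_i > 1 for i ∈ {4}; NE contributions (0, 0, 0, 17), X = 17.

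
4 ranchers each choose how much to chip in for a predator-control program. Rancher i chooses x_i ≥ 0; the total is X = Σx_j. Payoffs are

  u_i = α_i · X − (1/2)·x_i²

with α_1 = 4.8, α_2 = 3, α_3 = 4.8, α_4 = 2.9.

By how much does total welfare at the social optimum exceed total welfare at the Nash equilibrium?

271.995

Rancher i's FOC: ∂u_i/∂x_i = α_i − x_i = 0, so x_i* = α_i.
NE contributions = (4.8, 3, 4.8, 2.9); X = 15.5.
W^NE = (Σα)·X − ½Σα_i² = 15.5² − ½·63.49 = 208.505.
Planner sets x_i = Σα_j = 15.5 for every i, so X^SO = 4·15.5 = 62.
W^SO = (Σα)·X^SO − ½·4·(Σα)² = (4/2)·15.5² = 480.5.
Deadweight loss = W^SO − W^NE = 271.995.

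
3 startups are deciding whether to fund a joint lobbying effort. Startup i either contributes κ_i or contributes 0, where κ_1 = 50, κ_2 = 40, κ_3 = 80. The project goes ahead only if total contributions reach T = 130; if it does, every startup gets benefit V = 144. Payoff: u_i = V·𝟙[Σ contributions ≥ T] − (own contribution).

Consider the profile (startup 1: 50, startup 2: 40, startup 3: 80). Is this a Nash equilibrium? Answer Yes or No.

No

Total = 170 ≥ 130: provided.
Startup 1 (pledges 50, payoff 94): dropping to 0 → total 120, payoff 0. No gain.
Startup 2 (pledges 40, payoff 104): dropping to 0 → total 130, payoff 144. Profitable deviation.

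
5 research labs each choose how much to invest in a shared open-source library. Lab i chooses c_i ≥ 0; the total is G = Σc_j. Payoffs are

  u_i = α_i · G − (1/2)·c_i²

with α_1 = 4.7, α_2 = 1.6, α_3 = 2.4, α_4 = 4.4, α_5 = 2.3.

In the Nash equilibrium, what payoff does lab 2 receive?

Lab i's FOC: ∂u_i/∂c_i = α_i − c_i = 0, so c_i* = α_i.
NE contributions = (4.7, 1.6, 2.4, 4.4, 2.3); G = 15.4.
u_2 = α_2·G − ½·(c_2)² = 1.6·15.4 − ½·1.6² = 23.36.

23.36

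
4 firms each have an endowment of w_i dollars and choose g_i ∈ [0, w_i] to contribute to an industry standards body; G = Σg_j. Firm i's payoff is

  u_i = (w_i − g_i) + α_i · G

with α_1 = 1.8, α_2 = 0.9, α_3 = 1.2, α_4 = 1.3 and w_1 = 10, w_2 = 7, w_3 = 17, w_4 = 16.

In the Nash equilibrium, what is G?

43

∂u_i/∂g_i = α_i − 1, so firm i contributes w_i if α_i > 1, else 0.
α_i > 1 for i ∈ {1, 3, 4}; NE contributions (10, 0, 17, 16), G = 43.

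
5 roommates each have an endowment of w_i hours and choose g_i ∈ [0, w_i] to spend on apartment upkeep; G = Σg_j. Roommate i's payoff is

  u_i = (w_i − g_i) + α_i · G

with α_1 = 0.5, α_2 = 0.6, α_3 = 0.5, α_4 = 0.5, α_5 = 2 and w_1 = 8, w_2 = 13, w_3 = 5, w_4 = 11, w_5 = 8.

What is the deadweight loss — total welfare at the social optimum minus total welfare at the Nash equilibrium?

∂u_i/∂g_i = α_i − 1, so roommate i contributes w_i if α_i > 1, else 0.
α_i > 1 for i ∈ {5}; NE contributions (0, 0, 0, 0, 8), G = 8.
W^NE = Σw_i − G^NE + (Σα_i)·G^NE = 45 + 3.1·8 = 69.8.
Planner: ∂(Σu_j)/∂g_i = Σα_j − 1 = 3.1 > 0, so everyone contributes w_i; G^SO = 45, W^SO = 45 + 3.1·45 = 184.5.
Deadweight loss = 114.7.

114.7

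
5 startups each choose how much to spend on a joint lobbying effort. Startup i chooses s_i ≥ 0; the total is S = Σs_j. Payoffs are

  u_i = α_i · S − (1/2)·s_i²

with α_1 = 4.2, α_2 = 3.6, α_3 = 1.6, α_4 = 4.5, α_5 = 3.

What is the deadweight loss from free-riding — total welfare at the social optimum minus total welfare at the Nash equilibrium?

459.62

Startup i's FOC: ∂u_i/∂s_i = α_i − s_i = 0, so s_i* = α_i.
NE contributions = (4.2, 3.6, 1.6, 4.5, 3); S = 16.9.
W^NE = (Σα)·S − ½Σα_i² = 16.9² − ½·62.41 = 254.405.
Planner sets s_i = Σα_j = 16.9 for every i, so S^SO = 5·16.9 = 84.5.
W^SO = (Σα)·S^SO − ½·5·(Σα)² = (5/2)·16.9² = 714.025.
Deadweight loss = W^SO − W^NE = 459.62.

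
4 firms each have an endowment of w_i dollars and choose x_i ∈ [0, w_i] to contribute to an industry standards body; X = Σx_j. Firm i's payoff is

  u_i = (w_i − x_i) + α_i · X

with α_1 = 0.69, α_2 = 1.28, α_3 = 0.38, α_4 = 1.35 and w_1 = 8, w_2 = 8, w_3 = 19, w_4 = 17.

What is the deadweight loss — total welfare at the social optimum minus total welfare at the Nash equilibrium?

∂u_i/∂x_i = α_i − 1, so firm i contributes w_i if α_i > 1, else 0.
α_i > 1 for i ∈ {2, 4}; NE contributions (0, 8, 0, 17), X = 25.
W^NE = Σw_i − X^NE + (Σα_i)·X^NE = 52 + 2.7·25 = 119.5.
Planner: ∂(Σu_j)/∂x_i = Σα_j − 1 = 2.7 > 0, so everyone contributes w_i; X^SO = 52, W^SO = 52 + 2.7·52 = 192.4.
Deadweight loss = 72.9.

72.9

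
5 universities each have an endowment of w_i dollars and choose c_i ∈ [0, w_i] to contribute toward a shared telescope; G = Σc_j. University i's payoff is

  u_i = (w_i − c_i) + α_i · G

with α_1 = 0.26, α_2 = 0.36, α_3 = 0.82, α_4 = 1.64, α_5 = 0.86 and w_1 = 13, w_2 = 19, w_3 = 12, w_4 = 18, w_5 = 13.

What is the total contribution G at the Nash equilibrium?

18

∂u_i/∂c_i = α_i − 1, so university i contributes w_i if α_i > 1, else 0.
α_i > 1 for i ∈ {4}; NE contributions (0, 0, 0, 18, 0), G = 18.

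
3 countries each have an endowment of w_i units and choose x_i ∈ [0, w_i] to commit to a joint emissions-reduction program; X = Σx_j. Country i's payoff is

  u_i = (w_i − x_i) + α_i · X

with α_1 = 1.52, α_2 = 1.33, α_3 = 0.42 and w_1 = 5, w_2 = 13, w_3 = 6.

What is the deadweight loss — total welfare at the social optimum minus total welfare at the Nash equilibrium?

13.62

∂u_i/∂x_i = α_i − 1, so country i contributes w_i if α_i > 1, else 0.
α_i > 1 for i ∈ {1, 2}; NE contributions (5, 13, 0), X = 18.
W^NE = Σw_i − X^NE + (Σα_i)·X^NE = 24 + 2.27·18 = 64.86.
Planner: ∂(Σu_j)/∂x_i = Σα_j − 1 = 2.27 > 0, so everyone contributes w_i; X^SO = 24, W^SO = 24 + 2.27·24 = 78.48.
Deadweight loss = 13.62.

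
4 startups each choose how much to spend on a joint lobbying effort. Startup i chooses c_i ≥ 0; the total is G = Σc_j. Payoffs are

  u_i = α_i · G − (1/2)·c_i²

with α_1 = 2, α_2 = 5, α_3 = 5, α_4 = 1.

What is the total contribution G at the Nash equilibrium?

Startup i's FOC: ∂u_i/∂c_i = α_i − c_i = 0, so c_i* = α_i.
NE contributions = (2, 5, 5, 1); G = 13.

13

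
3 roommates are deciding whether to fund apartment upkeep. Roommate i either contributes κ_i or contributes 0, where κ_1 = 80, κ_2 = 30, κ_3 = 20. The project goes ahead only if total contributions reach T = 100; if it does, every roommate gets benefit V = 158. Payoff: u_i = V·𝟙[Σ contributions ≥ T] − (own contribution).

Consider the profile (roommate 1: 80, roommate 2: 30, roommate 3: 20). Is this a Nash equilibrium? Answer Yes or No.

No

Total = 130 ≥ 100: provided.
Roommate 1 (pledges 80, payoff 78): dropping to 0 → total 50, payoff 0. No gain.
Roommate 2 (pledges 30, payoff 128): dropping to 0 → total 100, payoff 158. Profitable deviation.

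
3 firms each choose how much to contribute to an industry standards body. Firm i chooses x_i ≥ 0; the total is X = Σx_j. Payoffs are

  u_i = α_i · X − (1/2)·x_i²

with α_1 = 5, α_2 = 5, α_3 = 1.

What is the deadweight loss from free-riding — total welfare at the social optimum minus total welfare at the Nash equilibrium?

Firm i's FOC: ∂u_i/∂x_i = α_i − x_i = 0, so x_i* = α_i.
NE contributions = (5, 5, 1); X = 11.
W^NE = (Σα)·X − ½Σα_i² = 11² − ½·51 = 95.5.
Planner sets x_i = Σα_j = 11 for every i, so X^SO = 3·11 = 33.
W^SO = (Σα)·X^SO − ½·3·(Σα)² = (3/2)·11² = 181.5.
Deadweight loss = W^SO − W^NE = 86.

86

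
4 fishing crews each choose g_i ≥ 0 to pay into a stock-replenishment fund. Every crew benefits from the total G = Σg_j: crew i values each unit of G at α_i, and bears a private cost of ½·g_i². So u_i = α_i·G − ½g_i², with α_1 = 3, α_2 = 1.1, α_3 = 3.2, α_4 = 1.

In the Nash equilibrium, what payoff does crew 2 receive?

8.525

Crew i's FOC: ∂u_i/∂g_i = α_i − g_i = 0, so g_i* = α_i.
NE contributions = (3, 1.1, 3.2, 1); G = 8.3.
u_2 = α_2·G − ½·(g_2)² = 1.1·8.3 − ½·1.1² = 8.525.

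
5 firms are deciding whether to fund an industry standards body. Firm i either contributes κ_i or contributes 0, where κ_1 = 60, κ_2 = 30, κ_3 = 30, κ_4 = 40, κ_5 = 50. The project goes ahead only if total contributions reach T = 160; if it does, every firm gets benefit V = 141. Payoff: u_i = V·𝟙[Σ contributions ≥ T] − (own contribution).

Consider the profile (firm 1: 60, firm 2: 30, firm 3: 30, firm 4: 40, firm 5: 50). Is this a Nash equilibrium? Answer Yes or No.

No

Total = 210 ≥ 160: provided.
Firm 1 (pledges 60, payoff 81): dropping to 0 → total 150, payoff 0. No gain.
Firm 2 (pledges 30, payoff 111): dropping to 0 → total 180, payoff 141. Profitable deviation.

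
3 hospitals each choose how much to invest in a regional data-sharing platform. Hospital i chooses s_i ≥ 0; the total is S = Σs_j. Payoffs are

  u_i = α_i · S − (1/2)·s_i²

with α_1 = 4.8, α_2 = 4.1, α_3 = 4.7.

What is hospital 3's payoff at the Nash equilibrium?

Hospital i's FOC: ∂u_i/∂s_i = α_i − s_i = 0, so s_i* = α_i.
NE contributions = (4.8, 4.1, 4.7); S = 13.6.
u_3 = α_3·S − ½·(s_3)² = 4.7·13.6 − ½·4.7² = 52.875.

52.875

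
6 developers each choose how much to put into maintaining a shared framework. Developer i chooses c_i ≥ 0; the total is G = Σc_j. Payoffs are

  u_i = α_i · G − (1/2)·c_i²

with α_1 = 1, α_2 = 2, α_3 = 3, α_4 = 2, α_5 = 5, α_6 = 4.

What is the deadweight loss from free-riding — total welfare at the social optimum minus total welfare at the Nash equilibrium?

607.5

Developer i's FOC: ∂u_i/∂c_i = α_i − c_i = 0, so c_i* = α_i.
NE contributions = (1, 2, 3, 2, 5, 4); G = 17.
W^NE = (Σα)·G − ½Σα_i² = 17² − ½·59 = 259.5.
Planner sets c_i = Σα_j = 17 for every i, so G^SO = 6·17 = 102.
W^SO = (Σα)·G^SO − ½·6·(Σα)² = (6/2)·17² = 867.
Deadweight loss = W^SO − W^NE = 607.5.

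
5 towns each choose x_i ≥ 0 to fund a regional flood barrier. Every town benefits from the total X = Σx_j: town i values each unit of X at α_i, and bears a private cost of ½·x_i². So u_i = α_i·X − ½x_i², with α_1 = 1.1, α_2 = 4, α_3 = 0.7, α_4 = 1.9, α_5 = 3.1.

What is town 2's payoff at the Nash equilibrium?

Town i's FOC: ∂u_i/∂x_i = α_i − x_i = 0, so x_i* = α_i.
NE contributions = (1.1, 4, 0.7, 1.9, 3.1); X = 10.8.
u_2 = α_2·X − ½·(x_2)² = 4·10.8 − ½·4² = 35.2.

35.2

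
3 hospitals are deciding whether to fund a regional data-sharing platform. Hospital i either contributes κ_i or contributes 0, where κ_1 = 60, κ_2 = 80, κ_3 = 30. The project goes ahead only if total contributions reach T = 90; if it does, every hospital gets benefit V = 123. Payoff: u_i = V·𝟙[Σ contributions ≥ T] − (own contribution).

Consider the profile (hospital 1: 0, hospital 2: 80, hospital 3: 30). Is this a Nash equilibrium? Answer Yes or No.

Yes

Total = 110 ≥ 90: provided.
Hospital 1 (pledges 0, payoff 123): pledging 60 → total 170, payoff 63. No gain.
Hospital 2 (pledges 80, payoff 43): dropping to 0 → total 30, payoff 0. No gain.
Hospital 3 (pledges 30, payoff 93): dropping to 0 → total 80, payoff 0. No gain.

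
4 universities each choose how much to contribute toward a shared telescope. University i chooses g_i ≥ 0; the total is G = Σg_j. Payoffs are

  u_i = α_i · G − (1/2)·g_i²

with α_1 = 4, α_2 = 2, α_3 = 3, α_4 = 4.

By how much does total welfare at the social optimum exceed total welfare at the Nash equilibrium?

University i's FOC: ∂u_i/∂g_i = α_i − g_i = 0, so g_i* = α_i.
NE contributions = (4, 2, 3, 4); G = 13.
W^NE = (Σα)·G − ½Σα_i² = 13² − ½·45 = 146.5.
Planner sets g_i = Σα_j = 13 for every i, so G^SO = 4·13 = 52.
W^SO = (Σα)·G^SO − ½·4·(Σα)² = (4/2)·13² = 338.
Deadweight loss = W^SO − W^NE = 191.5.

191.5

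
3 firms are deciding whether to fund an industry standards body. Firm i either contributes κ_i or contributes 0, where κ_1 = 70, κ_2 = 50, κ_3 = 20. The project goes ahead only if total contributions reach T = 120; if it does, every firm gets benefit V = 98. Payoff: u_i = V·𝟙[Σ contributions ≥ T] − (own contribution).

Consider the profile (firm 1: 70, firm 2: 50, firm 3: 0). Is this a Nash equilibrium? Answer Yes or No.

Total = 120 ≥ 120: provided.
Firm 1 (pledges 70, payoff 28): dropping to 0 → total 50, payoff 0. No gain.
Firm 2 (pledges 50, payoff 48): dropping to 0 → total 70, payoff 0. No gain.
Firm 3 (pledges 0, payoff 98): pledging 20 → total 140, payoff 78. No gain.

Yes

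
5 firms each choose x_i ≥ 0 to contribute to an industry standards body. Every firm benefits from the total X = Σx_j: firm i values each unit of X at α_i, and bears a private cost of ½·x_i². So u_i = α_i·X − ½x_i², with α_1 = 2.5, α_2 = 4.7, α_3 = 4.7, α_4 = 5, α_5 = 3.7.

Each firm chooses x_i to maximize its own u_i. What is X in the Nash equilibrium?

20.6

Firm i's FOC: ∂u_i/∂x_i = α_i − x_i = 0, so x_i* = α_i.
NE contributions = (2.5, 4.7, 4.7, 5, 3.7); X = 20.6.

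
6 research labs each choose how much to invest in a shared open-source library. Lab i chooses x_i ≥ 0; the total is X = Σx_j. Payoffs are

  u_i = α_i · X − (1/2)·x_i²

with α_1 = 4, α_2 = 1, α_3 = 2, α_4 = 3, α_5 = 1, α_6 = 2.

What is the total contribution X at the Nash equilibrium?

13

Lab i's FOC: ∂u_i/∂x_i = α_i − x_i = 0, so x_i* = α_i.
NE contributions = (4, 1, 2, 3, 1, 2); X = 13.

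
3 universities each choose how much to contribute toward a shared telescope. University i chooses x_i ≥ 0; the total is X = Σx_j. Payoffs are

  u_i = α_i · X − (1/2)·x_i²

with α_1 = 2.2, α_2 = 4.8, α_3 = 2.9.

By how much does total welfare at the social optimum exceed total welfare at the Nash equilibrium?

67.15

University i's FOC: ∂u_i/∂x_i = α_i − x_i = 0, so x_i* = α_i.
NE contributions = (2.2, 4.8, 2.9); X = 9.9.
W^NE = (Σα)·X − ½Σα_i² = 9.9² − ½·36.29 = 79.865.
Planner sets x_i = Σα_j = 9.9 for every i, so X^SO = 3·9.9 = 29.7.
W^SO = (Σα)·X^SO − ½·3·(Σα)² = (3/2)·9.9² = 147.015.
Deadweight loss = W^SO − W^NE = 67.15.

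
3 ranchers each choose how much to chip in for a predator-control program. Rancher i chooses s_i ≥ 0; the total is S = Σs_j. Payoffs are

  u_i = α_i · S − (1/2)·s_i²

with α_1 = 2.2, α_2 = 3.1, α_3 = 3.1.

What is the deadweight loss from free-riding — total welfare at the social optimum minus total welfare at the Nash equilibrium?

47.31

Rancher i's FOC: ∂u_i/∂s_i = α_i − s_i = 0, so s_i* = α_i.
NE contributions = (2.2, 3.1, 3.1); S = 8.4.
W^NE = (Σα)·S − ½Σα_i² = 8.4² − ½·24.06 = 58.53.
Planner sets s_i = Σα_j = 8.4 for every i, so S^SO = 3·8.4 = 25.2.
W^SO = (Σα)·S^SO − ½·3·(Σα)² = (3/2)·8.4² = 105.84.
Deadweight loss = W^SO − W^NE = 47.31.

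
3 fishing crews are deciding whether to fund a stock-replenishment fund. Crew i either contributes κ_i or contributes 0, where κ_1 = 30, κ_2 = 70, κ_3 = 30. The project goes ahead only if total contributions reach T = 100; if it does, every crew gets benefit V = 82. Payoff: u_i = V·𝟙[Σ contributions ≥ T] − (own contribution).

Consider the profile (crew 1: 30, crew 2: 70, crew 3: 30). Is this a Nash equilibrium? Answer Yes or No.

Total = 130 ≥ 100: provided.
Crew 1 (pledges 30, payoff 52): dropping to 0 → total 100, payoff 82. Profitable deviation.

No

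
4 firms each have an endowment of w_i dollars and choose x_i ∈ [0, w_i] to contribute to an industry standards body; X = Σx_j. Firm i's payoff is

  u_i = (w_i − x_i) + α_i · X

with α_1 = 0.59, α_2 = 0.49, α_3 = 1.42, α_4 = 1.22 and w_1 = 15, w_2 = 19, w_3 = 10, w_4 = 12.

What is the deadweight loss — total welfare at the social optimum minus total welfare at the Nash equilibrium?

∂u_i/∂x_i = α_i − 1, so firm i contributes w_i if α_i > 1, else 0.
α_i > 1 for i ∈ {3, 4}; NE contributions (0, 0, 10, 12), X = 22.
W^NE = Σw_i − X^NE + (Σα_i)·X^NE = 56 + 2.72·22 = 115.84.
Planner: ∂(Σu_j)/∂x_i = Σα_j − 1 = 2.72 > 0, so everyone contributes w_i; X^SO = 56, W^SO = 56 + 2.72·56 = 208.32.
Deadweight loss = 92.48.

92.48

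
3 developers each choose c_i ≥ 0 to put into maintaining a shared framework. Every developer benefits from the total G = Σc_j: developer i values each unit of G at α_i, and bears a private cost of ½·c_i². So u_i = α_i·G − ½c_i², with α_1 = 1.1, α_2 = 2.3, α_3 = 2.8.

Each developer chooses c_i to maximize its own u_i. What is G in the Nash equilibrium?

6.2

Developer i's FOC: ∂u_i/∂c_i = α_i − c_i = 0, so c_i* = α_i.
NE contributions = (1.1, 2.3, 2.8); G = 6.2.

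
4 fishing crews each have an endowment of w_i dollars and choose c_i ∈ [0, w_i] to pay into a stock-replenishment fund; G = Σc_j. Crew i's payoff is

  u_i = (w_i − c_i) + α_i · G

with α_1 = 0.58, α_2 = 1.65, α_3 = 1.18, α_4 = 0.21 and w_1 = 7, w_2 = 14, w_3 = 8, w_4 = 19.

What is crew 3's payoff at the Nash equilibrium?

∂u_i/∂c_i = α_i − 1, so crew i contributes w_i if α_i > 1, else 0.
α_i > 1 for i ∈ {2, 3}; NE contributions (0, 14, 8, 0), G = 22.
u_3 = (8 − 8) + 1.18·22 = 25.96.

25.96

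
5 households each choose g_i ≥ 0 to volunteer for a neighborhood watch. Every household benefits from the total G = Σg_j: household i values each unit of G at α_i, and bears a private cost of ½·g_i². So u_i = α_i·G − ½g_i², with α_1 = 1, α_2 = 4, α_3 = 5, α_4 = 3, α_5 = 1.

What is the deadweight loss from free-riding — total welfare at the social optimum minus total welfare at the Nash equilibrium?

320

Household i's FOC: ∂u_i/∂g_i = α_i − g_i = 0, so g_i* = α_i.
NE contributions = (1, 4, 5, 3, 1); G = 14.
W^NE = (Σα)·G − ½Σα_i² = 14² − ½·52 = 170.
Planner sets g_i = Σα_j = 14 for every i, so G^SO = 5·14 = 70.
W^SO = (Σα)·G^SO − ½·5·(Σα)² = (5/2)·14² = 490.
Deadweight loss = W^SO − W^NE = 320.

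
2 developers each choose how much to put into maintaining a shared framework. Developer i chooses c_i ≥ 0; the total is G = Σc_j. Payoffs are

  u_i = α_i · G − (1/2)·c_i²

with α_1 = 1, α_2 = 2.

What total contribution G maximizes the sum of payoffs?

Planner FOC: ∂(Σu_j)/∂c_i = (Σα_j) − c_i = 0, so c_i^SO = Σα_j = 3 for every i; G^SO = 6.

6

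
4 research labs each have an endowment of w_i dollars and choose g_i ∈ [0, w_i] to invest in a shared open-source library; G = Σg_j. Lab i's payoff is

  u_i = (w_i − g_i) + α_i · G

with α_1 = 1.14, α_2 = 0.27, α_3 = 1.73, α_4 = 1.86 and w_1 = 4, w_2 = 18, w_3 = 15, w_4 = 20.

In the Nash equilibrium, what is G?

∂u_i/∂g_i = α_i − 1, so lab i contributes w_i if α_i > 1, else 0.
α_i > 1 for i ∈ {1, 3, 4}; NE contributions (4, 0, 15, 20), G = 39.

39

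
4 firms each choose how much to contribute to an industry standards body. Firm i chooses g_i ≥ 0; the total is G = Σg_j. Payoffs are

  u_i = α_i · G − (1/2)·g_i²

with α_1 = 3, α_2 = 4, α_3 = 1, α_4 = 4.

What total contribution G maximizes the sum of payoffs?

48

Planner FOC: ∂(Σu_j)/∂g_i = (Σα_j) − g_i = 0, so g_i^SO = Σα_j = 12 for every i; G^SO = 48.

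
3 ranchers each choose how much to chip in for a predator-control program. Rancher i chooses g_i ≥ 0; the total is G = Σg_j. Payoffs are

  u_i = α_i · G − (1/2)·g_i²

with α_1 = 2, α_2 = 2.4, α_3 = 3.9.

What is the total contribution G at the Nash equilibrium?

Rancher i's FOC: ∂u_i/∂g_i = α_i − g_i = 0, so g_i* = α_i.
NE contributions = (2, 2.4, 3.9); G = 8.3.

8.3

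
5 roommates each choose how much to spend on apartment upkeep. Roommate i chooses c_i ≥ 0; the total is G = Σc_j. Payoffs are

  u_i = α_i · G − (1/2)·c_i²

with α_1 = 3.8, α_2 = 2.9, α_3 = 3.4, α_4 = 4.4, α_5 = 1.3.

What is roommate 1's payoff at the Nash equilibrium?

52.82

Roommate i's FOC: ∂u_i/∂c_i = α_i − c_i = 0, so c_i* = α_i.
NE contributions = (3.8, 2.9, 3.4, 4.4, 1.3); G = 15.8.
u_1 = α_1·G − ½·(c_1)² = 3.8·15.8 − ½·3.8² = 52.82.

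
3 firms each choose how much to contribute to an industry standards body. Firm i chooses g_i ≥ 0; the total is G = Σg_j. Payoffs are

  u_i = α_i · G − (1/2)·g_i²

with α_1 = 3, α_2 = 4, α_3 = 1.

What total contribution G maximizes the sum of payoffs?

24

Planner FOC: ∂(Σu_j)/∂g_i = (Σα_j) − g_i = 0, so g_i^SO = Σα_j = 8 for every i; G^SO = 24.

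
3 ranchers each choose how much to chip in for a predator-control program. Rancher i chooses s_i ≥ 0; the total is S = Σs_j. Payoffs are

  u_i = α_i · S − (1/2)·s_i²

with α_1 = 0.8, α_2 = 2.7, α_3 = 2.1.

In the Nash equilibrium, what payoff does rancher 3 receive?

Rancher i's FOC: ∂u_i/∂s_i = α_i − s_i = 0, so s_i* = α_i.
NE contributions = (0.8, 2.7, 2.1); S = 5.6.
u_3 = α_3·S − ½·(s_3)² = 2.1·5.6 − ½·2.1² = 9.555.

9.555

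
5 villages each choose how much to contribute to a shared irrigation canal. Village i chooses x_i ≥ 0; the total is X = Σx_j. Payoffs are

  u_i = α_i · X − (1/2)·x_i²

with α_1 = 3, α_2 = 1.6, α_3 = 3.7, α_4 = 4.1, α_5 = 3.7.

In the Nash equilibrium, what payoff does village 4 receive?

Village i's FOC: ∂u_i/∂x_i = α_i − x_i = 0, so x_i* = α_i.
NE contributions = (3, 1.6, 3.7, 4.1, 3.7); X = 16.1.
u_4 = α_4·X − ½·(x_4)² = 4.1·16.1 − ½·4.1² = 57.605.

57.605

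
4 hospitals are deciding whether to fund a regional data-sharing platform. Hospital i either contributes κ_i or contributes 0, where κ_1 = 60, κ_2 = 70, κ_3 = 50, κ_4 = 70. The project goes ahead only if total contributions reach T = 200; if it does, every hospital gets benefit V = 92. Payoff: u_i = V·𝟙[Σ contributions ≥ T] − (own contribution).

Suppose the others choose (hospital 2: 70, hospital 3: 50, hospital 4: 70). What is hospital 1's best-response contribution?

60

Others' total = 190. Contributing 60 brings total to 250 ≥ 200: gain V − κ_1 = 32.
Best response: 60.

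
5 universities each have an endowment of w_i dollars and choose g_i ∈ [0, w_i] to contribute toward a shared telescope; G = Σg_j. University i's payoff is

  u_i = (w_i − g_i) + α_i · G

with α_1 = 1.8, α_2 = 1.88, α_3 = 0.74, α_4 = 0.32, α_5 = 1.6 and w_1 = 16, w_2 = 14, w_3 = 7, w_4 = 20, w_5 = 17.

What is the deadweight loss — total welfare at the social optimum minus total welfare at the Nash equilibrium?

144.18

∂u_i/∂g_i = α_i − 1, so university i contributes w_i if α_i > 1, else 0.
α_i > 1 for i ∈ {1, 2, 5}; NE contributions (16, 14, 0, 0, 17), G = 47.
W^NE = Σw_i − G^NE + (Σα_i)·G^NE = 74 + 5.34·47 = 324.98.
Planner: ∂(Σu_j)/∂g_i = Σα_j − 1 = 5.34 > 0, so everyone contributes w_i; G^SO = 74, W^SO = 74 + 5.34·74 = 469.16.
Deadweight loss = 144.18.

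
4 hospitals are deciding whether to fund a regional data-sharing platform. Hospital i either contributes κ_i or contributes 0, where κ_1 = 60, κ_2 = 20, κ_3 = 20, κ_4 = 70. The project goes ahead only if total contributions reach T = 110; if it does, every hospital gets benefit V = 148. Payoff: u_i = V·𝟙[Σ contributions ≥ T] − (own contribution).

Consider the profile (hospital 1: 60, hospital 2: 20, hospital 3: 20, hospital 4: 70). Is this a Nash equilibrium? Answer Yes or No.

No

Total = 170 ≥ 110: provided.
Hospital 1 (pledges 60, payoff 88): dropping to 0 → total 110, payoff 148. Profitable deviation.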